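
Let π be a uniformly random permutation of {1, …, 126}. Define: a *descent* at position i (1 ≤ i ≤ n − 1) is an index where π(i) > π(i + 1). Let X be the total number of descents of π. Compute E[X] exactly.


Write X = Σ X_I over i = 1, …, 125, with X_I the indicator of one descent.
There are 125 indicators.
For each fixed i, the pair (π(i), π(i+1)) is a uniformly random ordered pair of distinct values from {1, …, 126}; by symmetry P[π(i) > π(i+1)] = 1/2.
By linearity: E[X] = 125 · (1/2) = (126 − 1) · (1/2) = 125/2 ≈ 62.5000.

E[X] = 125/2 = 62.5000.


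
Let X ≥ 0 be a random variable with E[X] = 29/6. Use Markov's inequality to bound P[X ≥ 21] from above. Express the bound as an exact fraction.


μ = E[X] = 29/6, a = 21.
Markov: P[X ≥ 21] ≤ μ/a = (29/6)/21 = 29/126.
Numerically: ≈ 0.2302.
(Since a = 21 > μ = 4.8333, the bound 29/126 is < 1 and informative.)

P[X ≥ 21] ≤ 29/126 ≈ 0.2302.


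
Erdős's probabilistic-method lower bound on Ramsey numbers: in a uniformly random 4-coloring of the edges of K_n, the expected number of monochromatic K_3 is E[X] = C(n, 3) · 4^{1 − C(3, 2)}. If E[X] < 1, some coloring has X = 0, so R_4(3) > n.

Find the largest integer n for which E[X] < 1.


We need C(n, 3) · 4^{1 − 3} < 1, i.e. C(n, 3) < 4^{3 − 1} = 16.
Check values of n near the boundary:
  n = 4: C(4, 3) = 4; 4 < 16? YES
  n = 5: C(5, 3) = 10; 10 < 16? YES
  n = 6: C(6, 3) = 20; 20 < 16? NO
  n = 7: C(7, 3) = 35; 35 < 16? NO
The largest n with C(n, 3) < 16 is n = 5 (where E[X] = 5/8 ≈ 0.62500). Hence R_4(3) > 5, i.e. R_4(3) ≥ 6.

Largest n = 5; hence R_4(3) > 5.


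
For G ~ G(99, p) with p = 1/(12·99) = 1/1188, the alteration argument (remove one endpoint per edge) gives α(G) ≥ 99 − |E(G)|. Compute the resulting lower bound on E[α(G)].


E[|E(G)|] = C(99, 2)·p = 4851 · (1/1188) = 49/12.
E[α(G)] ≥ n − E[|E(G)|] = 99 − 49/12 = 1139/12.
Numerically: ≈ 94.91667.
(This is only a lower bound; the true E[α(G)] may be larger.)

E[α(G)] ≥ 1139/12 ≈ 94.91667.


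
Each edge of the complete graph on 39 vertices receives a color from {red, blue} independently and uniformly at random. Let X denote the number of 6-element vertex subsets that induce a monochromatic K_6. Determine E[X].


Let X = Σ_S X_S over the C(39, 6) = 3262623 subsets S of size 6, where X_S = 1 if the K_6 on S is monochromatic.
For a fixed S, the K_6 on S has C(6, 2) = 15 edges. P[all 15 edges red] = (1/2)^15, and likewise for blue, so P[monochromatic] = 2·(1/2)^15 = 2^{1 − 15} = 1/16384.
Summing: E[X] = C(39, 6) · 2^{1 − 15} = 3262623 · 1/16384 = 3262623/16384.
Numerically: E[X] ≈ 199.1347.

E[X] = C(39,6)·2^(1−C(6,2)) = 3262623/16384 ≈ 199.1347.


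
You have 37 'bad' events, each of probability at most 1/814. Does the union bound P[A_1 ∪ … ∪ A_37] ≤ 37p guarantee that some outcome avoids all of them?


Union bound: P[∪_{i=1}^{37} A_i] ≤ Σ_i P[A_i] ≤ 37·p = 37·(1/814) = 1/22.
Numerically: 1/22 ≈ 0.045455.
Is 1/22 < 1? YES.
Since P[∪ A_i] ≤ 1/22 < 1, the complement has P[∩ A_i^c] ≥ 1 − 1/22 = 21/22 > 0, so some outcome avoids every A_i.

37·p = 1/22 ≈ 0.045455; existence CERTIFIED by the union bound.


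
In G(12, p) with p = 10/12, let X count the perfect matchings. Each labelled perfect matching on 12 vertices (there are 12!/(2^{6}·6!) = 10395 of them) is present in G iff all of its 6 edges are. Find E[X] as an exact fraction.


K_12 has 12!/(2^{6}·6!) = 10395 labelled perfect matchings.
For each such perfect matching H, let X_H = 1 if all 6 edges of H are present in G. Then P[X_H = 1] = p^{6} = (5/6)^{6} = 15625/46656.
By linearity of expectation: E[X] = Σ_H E[X_H] = 10395 · p^{6} = 10395 · 15625/46656 = 6015625/1728.
Numerically: E[X] ≈ 3481.26.

E[X] = 10395 · (5/6)^{6} = 6015625/1728 ≈ 3481.26.


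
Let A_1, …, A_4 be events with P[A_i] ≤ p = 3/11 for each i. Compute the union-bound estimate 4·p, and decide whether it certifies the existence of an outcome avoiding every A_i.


Union bound: P[∪_{i=1}^{4} A_i] ≤ Σ_i P[A_i] ≤ 4·p = 4·(3/11) = 12/11.
Numerically: 12/11 ≈ 1.0909091.
Is 12/11 < 1? NO.
Since the bound 12/11 is ≥ 1, the union bound is uninformative here; it does NOT by itself certify existence.

4·p = 12/11 ≈ 1.0909091; existence NOT certified by the union bound.


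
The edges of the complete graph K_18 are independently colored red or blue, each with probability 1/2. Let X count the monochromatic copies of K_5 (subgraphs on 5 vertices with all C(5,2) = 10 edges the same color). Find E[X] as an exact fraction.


Let X = Σ_S X_S over the C(18, 5) = 8568 subsets S of size 5, where X_S = 1 if the K_5 on S is monochromatic.
For a fixed S, the K_5 on S has C(5, 2) = 10 edges. P[all 10 edges red] = (1/2)^10, and likewise for blue, so P[monochromatic] = 2·(1/2)^10 = 2^{1 − 10} = 1/512.
By linearity: E[X] = C(18, 5) · 2^{1 − 10} = 8568 · 1/512 = 1071/64.
Numerically: E[X] ≈ 16.73438.

E[X] = C(18,5)·2^(1−C(5,2)) = 1071/64 ≈ 16.73438.


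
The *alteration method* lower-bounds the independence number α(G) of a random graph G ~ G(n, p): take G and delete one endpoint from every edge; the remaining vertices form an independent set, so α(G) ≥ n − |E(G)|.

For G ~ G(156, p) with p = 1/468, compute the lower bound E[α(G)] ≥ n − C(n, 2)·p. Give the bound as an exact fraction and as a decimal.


E[|E(G)|] = C(156, 2)·p = 12090 · (1/468) = 155/6.
E[α(G)] ≥ n − E[|E(G)|] = 156 − 155/6 = 781/6.
Numerically: ≈ 130.167.
(This is only a lower bound; the true E[α(G)] may be larger.)

E[α(G)] ≥ 781/6 ≈ 130.167.


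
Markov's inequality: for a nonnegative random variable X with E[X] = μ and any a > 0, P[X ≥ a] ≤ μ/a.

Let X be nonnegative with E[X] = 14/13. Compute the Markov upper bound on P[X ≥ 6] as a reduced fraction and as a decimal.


μ = E[X] = 14/13, a = 6.
Markov: P[X ≥ 6] ≤ μ/a = (14/13)/6 = 7/39.
Numerically: ≈ 0.17949.
(Since a = 6 > μ = 1.07692, the bound 7/39 is < 1 and informative.)

P[X ≥ 6] ≤ 7/39 ≈ 0.17949.


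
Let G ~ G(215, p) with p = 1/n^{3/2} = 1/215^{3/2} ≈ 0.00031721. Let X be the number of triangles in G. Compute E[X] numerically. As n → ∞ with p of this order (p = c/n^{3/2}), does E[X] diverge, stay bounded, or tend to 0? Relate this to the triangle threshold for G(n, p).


Number of potential triangles: C(215, 3) = 1633355.
Each occurs with probability p³ ≈ (0.00031721)³ ≈ 3.1917358e-11.
By linearity: E[X] = C(215, 3)·p³ ≈ 1633355 · 3.1917358e-11 ≈ 0.00005.
Since α = 3/2 > 1, p = c/n^{3/2} = o(1/n) is below the triangle threshold p ~ 1/n. Asymptotically E[X] ~ (c³/6)·n^{3(1−α)} = (1³/6)·n^{-1.5} → 0, so by Markov's inequality G has no triangles w.h.p.

E[X] ≈ 0.00005; in regime p = Θ(1/n^{3/2}) E[X] tends to 0 (below the triangle threshold p ~ 1/n).


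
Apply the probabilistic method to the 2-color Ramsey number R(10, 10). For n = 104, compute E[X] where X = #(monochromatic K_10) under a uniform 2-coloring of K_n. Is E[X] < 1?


E[X] = C(104, 10) · 2^{1 − 45} = 26100986351440 · 2^{−44} = 26100986351440/17592186044416.
As a reduced fraction: E[X] = 1631311646965/1099511627776 ≈ 1.483669.
Is E[X] < 1? NO.
Since E[X] ≥ 1, the first-moment bound is inconclusive at n = 104; it does NOT by itself certify R(10, 10) > 104.

E[X] = 1631311646965/1099511627776 ≈ 1.483669; E[X] ≥ 1; first-moment method inconclusive here.


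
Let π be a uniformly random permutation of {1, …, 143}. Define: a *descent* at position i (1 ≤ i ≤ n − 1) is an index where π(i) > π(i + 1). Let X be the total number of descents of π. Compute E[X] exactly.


Write X = Σ X_I over i = 1, …, 142, with X_I the indicator of one descent.
There are 142 indicators.
For each fixed i, the pair (π(i), π(i+1)) is a uniformly random ordered pair of distinct values from {1, …, 143}; by symmetry P[π(i) > π(i+1)] = 1/2.
By linearity: E[X] = 142 · (1/2) = (143 − 1) · (1/2) = 71 ≈ 71.000000.

E[X] = 71 = 71.000000.


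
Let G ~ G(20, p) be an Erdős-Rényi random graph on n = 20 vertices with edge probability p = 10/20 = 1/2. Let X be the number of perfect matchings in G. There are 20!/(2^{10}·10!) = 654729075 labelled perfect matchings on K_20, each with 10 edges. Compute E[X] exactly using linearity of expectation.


K_20 has 20!/(2^{10}·10!) = 654729075 labelled perfect matchings.
For each such perfect matching H, let X_H = 1 if all 10 edges of H are present in G. Then P[X_H = 1] = p^{10} = (1/2)^{10} = 1/1024.
Summing the indicators: E[X] = Σ_H E[X_H] = 654729075 · p^{10} = 654729075 · 1/1024 = 654729075/1024.
Numerically: E[X] ≈ 639384.

E[X] = 654729075 · (1/2)^{10} = 654729075/1024 ≈ 639384.


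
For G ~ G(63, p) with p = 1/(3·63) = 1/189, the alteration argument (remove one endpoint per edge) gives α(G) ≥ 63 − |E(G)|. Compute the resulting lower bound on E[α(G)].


E[|E(G)|] = C(63, 2)·p = 1953 · (1/189) = 31/3.
E[α(G)] ≥ n − E[|E(G)|] = 63 − 31/3 = 158/3.
Numerically: ≈ 52.666667.
(This is only a lower bound; the true E[α(G)] may be larger.)

E[α(G)] ≥ 158/3 ≈ 52.666667.


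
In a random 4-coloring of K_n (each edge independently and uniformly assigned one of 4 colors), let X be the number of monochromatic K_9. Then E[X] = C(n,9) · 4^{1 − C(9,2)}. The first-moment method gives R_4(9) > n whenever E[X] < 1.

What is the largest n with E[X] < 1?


We need C(n, 9) · 4^{1 − 36} < 1, i.e. C(n, 9) < 4^{36 − 1} = 1180591620717411303424.
Check values of n near the boundary:
  n = 910: C(910, 9) = 1133378248346922788210; 1133378248346922788210 < 1180591620717411303424? YES
  n = 911: C(911, 9) = 1144686900492291197405; 1144686900492291197405 < 1180591620717411303424? YES
  n = 912: C(912, 9) = 1156095740032081475120; 1156095740032081475120 < 1180591620717411303424? YES
  n = 913: C(913, 9) = 1167605542753639808390; 1167605542753639808390 < 1180591620717411303424? YES
  n = 914: C(914, 9) = 1179217089587653905932; 1179217089587653905932 < 1180591620717411303424? YES
  n = 915: C(915, 9) = 1190931166636537885130; 1190931166636537885130 < 1180591620717411303424? NO
  n = 916: C(916, 9) = 1202748565202942340440; 1202748565202942340440 < 1180591620717411303424? NO
  n = 917: C(917, 9) = 1214670081818390006810; 1214670081818390006810 < 1180591620717411303424? NO
The largest n with C(n, 9) < 1180591620717411303424 is n = 914 (where E[X] = 294804272396913476483/295147905179352825856 ≈ 0.998836). Hence R_4(9) > 914, i.e. R_4(9) ≥ 915.

Largest n = 914; hence R_4(9) > 914.


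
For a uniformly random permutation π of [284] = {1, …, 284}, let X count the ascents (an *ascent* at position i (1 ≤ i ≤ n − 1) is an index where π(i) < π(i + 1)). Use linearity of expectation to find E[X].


Write X = Σ X_I over i = 1, …, 283, with X_I the indicator of one ascent.
There are 283 indicators.
For each fixed i, the pair (π(i), π(i+1)) is a uniformly random ordered pair of distinct values from {1, …, 284}; by symmetry P[π(i) < π(i+1)] = 1/2.
By linearity: E[X] = 283 · (1/2) = (284 − 1) · (1/2) = 283/2 ≈ 141.500.

E[X] = 283/2 = 141.500.


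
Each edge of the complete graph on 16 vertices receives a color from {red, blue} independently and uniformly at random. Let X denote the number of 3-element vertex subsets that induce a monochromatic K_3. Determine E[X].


Let X = Σ_S X_S over the C(16, 3) = 560 subsets S of size 3, where X_S = 1 if the K_3 on S is monochromatic.
For a fixed S, the K_3 on S has C(3, 2) = 3 edges. P[all 3 edges red] = (1/2)^3, and likewise for blue, so P[monochromatic] = 2·(1/2)^3 = 2^{1 − 3} = 1/4.
Summing: E[X] = C(16, 3) · 2^{1 − 3} = 560 · 1/4 = 140.
Numerically: E[X] ≈ 140.000000.

E[X] = C(16,3)·2^(1−C(3,2)) = 140 ≈ 140.000000.


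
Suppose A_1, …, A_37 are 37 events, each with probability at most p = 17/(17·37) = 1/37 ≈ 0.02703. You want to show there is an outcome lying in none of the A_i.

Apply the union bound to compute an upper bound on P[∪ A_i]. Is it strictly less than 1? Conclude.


Union bound: P[∪_{i=1}^{37} A_i] ≤ Σ_i P[A_i] ≤ 37·p = 37·(1/37) = 1.
Numerically: 1 ≈ 1.00000.
Is 1 < 1? NO.
Since the bound 1 is ≥ 1, the union bound is uninformative here; it does NOT by itself certify existence.

37·p = 1 ≈ 1.00000; existence NOT certified by the union bound.


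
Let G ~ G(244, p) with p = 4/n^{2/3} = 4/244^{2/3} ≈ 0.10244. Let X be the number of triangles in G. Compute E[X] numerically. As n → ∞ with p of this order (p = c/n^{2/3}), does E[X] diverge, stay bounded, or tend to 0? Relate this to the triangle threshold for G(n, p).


Number of potential triangles: C(244, 3) = 2391444.
Each occurs with probability p³ ≈ (0.10244)³ ≈ 1.0749798e-03.
By linearity: E[X] = C(244, 3)·p³ ≈ 2391444 · 1.0749798e-03 ≈ 2570.75410.
Since α = 2/3 < 1, p = c/n^{2/3} ≫ 1/n is above the triangle threshold p ~ 1/n. Asymptotically E[X] ~ (c³/6)·n^{3(1−α)} = (4³/6)·n^{1} → ∞; triangles are abundant w.h.p.

E[X] ≈ 2570.75410; in regime p = Θ(1/n^{2/3}) E[X] diverges (above the triangle threshold p ~ 1/n).


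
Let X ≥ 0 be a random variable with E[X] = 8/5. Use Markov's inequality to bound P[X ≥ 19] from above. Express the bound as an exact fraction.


μ = E[X] = 8/5, a = 19.
Markov: P[X ≥ 19] ≤ μ/a = (8/5)/19 = 8/95.
Numerically: ≈ 0.0842.
(Since a = 19 > μ = 1.6000, the bound 8/95 is < 1 and informative.)

P[X ≥ 19] ≤ 8/95 ≈ 0.0842.


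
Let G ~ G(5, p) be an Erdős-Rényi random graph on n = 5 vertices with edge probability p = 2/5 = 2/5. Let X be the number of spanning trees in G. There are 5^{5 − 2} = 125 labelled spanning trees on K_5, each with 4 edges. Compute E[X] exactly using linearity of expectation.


K_5 has 5^{5 − 2} = 125 labelled spanning trees.
For each such spanning tree H, let X_H = 1 if all 4 edges of H are present in G. Then P[X_H = 1] = p^{4} = (2/5)^{4} = 16/625.
By linearity: E[X] = Σ_H E[X_H] = 125 · p^{4} = 125 · 16/625 = 16/5.
Numerically: E[X] ≈ 3.2.

E[X] = 125 · (2/5)^{4} = 16/5 ≈ 3.2.


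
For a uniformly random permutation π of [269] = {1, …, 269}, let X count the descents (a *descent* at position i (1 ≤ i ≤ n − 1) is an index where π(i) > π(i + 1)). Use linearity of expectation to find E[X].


Write X = Σ X_I over i = 1, …, 268, with X_I the indicator of one descent.
There are 268 indicators.
For each fixed i, the pair (π(i), π(i+1)) is a uniformly random ordered pair of distinct values from {1, …, 269}; by symmetry P[π(i) > π(i+1)] = 1/2.
By linearity: E[X] = 268 · (1/2) = (269 − 1) · (1/2) = 134 ≈ 134.00000.

E[X] = 134 = 134.00000.


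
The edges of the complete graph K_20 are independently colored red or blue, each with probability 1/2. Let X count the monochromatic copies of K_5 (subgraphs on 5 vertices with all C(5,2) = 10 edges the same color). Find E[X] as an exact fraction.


Let X = Σ_S X_S over the C(20, 5) = 15504 subsets S of size 5, where X_S = 1 if the K_5 on S is monochromatic.
For a fixed S, the K_5 on S has C(5, 2) = 10 edges. P[all 10 edges red] = (1/2)^10, and likewise for blue, so P[monochromatic] = 2·(1/2)^10 = 2^{1 − 10} = 1/512.
Summing: E[X] = C(20, 5) · 2^{1 − 10} = 15504 · 1/512 = 969/32.
Numerically: E[X] ≈ 30.281250.

E[X] = C(20,5)·2^(1−C(5,2)) = 969/32 ≈ 30.281250.


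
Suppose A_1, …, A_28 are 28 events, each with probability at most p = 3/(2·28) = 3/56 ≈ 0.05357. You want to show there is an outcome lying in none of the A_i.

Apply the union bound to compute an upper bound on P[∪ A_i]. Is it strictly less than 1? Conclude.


Union bound: P[∪_{i=1}^{28} A_i] ≤ Σ_i P[A_i] ≤ 28·p = 28·(3/56) = 3/2.
Numerically: 3/2 ≈ 1.50000.
Is 3/2 < 1? NO.
Since the bound 3/2 is ≥ 1, the union bound is uninformative here; it does NOT by itself certify existence.

28·p = 3/2 ≈ 1.50000; existence NOT certified by the union bound.


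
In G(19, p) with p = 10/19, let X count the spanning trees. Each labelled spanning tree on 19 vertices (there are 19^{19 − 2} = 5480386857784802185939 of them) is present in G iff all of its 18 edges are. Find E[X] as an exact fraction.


K_19 has 19^{19 − 2} = 5480386857784802185939 labelled spanning trees.
For each such spanning tree H, let X_H = 1 if all 18 edges of H are present in G. Then P[X_H = 1] = p^{18} = (10/19)^{18} = 1000000000000000000/104127350297911241532841.
By linearity of expectation: E[X] = Σ_H E[X_H] = 5480386857784802185939 · p^{18} = 5480386857784802185939 · 1000000000000000000/104127350297911241532841 = 1000000000000000000/19.
Numerically: E[X] ≈ 5.263e+16.

E[X] = 5480386857784802185939 · (10/19)^{18} = 1000000000000000000/19 ≈ 5.263e+16.


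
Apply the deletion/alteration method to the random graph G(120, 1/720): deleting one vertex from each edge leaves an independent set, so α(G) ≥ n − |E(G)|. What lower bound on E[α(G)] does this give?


E[|E(G)|] = C(120, 2)·p = 7140 · (1/720) = 119/12.
E[α(G)] ≥ n − E[|E(G)|] = 120 − 119/12 = 1321/12.
Numerically: ≈ 110.083333.
(This is only a lower bound; the true E[α(G)] may be larger.)

E[α(G)] ≥ 1321/12 ≈ 110.083333.


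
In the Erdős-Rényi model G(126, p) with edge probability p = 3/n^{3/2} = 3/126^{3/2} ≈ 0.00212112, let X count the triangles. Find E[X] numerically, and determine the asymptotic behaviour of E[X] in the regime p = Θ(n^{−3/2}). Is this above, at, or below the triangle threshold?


Number of potential triangles: C(126, 3) = 325500.
Each occurs with probability p³ ≈ (0.00212112)³ ≈ 9.54325022e-09.
By linearity: E[X] = C(126, 3)·p³ ≈ 325500 · 9.54325022e-09 ≈ 0.003106.
Since α = 3/2 > 1, p = c/n^{3/2} = o(1/n) is below the triangle threshold p ~ 1/n. Asymptotically E[X] ~ (c³/6)·n^{3(1−α)} = (3³/6)·n^{-1.5} → 0, so by Markov's inequality G has no triangles w.h.p.

E[X] ≈ 0.003106; in regime p = Θ(1/n^{3/2}) E[X] tends to 0 (below the triangle threshold p ~ 1/n).


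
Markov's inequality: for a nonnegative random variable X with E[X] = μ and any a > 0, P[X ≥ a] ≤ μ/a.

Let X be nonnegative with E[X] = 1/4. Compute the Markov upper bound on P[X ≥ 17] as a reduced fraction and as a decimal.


μ = E[X] = 1/4, a = 17.
Markov: P[X ≥ 17] ≤ μ/a = (1/4)/17 = 1/68.
Numerically: ≈ 0.01471.
(Since a = 17 > μ = 0.25000, the bound 1/68 is < 1 and informative.)

P[X ≥ 17] ≤ 1/68 ≈ 0.01471.


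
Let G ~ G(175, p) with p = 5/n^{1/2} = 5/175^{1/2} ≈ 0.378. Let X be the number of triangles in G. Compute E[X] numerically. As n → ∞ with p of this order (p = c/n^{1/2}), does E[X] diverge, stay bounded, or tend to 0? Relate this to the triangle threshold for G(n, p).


Number of potential triangles: C(175, 3) = 877975.
Each occurs with probability p³ ≈ (0.378)³ ≈ 5.39949e-02.
By linearity: E[X] = C(175, 3)·p³ ≈ 877975 · 5.39949e-02 ≈ 47406.194.
Since α = 1/2 < 1, p = c/n^{1/2} ≫ 1/n is above the triangle threshold p ~ 1/n. Asymptotically E[X] ~ (c³/6)·n^{3(1−α)} = (5³/6)·n^{1.5} → ∞; triangles are abundant w.h.p.

E[X] ≈ 47406.194; in regime p = Θ(1/n^{1/2}) E[X] diverges (above the triangle threshold p ~ 1/n).


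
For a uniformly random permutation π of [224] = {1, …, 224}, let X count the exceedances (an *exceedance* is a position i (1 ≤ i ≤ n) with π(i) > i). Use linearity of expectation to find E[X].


Write X = Σ_{i=1}^{224} X_i, where X_i = 1_{π(i) > i}.
For each fixed i, π(i) is uniform over {1, …, 224} (marginal of a uniform permutation), so P[π(i) > i] = (n − i)/n. Summing: Σ_{i=1}^{224} (n − i)/n = (0 + 1 + … + 223)/224 = 224(224 − 1)/(2·224) = (224 − 1)/2.
Hence E[X] = Σ_{i=1}^{224} (224 − i)/224 = 223/2 ≈ 111.500.

E[X] = 223/2 = 111.500.


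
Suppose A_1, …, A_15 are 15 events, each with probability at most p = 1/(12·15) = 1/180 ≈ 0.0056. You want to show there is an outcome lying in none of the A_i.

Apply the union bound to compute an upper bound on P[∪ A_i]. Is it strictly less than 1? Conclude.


Union bound: P[∪_{i=1}^{15} A_i] ≤ Σ_i P[A_i] ≤ 15·p = 15·(1/180) = 1/12.
Numerically: 1/12 ≈ 0.0833.
Is 1/12 < 1? YES.
Since P[∪ A_i] ≤ 1/12 < 1, the complement has P[∩ A_i^c] ≥ 1 − 1/12 = 11/12 > 0, so some outcome avoids every A_i.

15·p = 1/12 ≈ 0.0833; existence CERTIFIED by the union bound.


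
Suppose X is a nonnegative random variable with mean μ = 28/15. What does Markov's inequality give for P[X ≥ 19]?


μ = E[X] = 28/15, a = 19.
Markov: P[X ≥ 19] ≤ μ/a = (28/15)/19 = 28/285.
Numerically: ≈ 0.09825.
(Since a = 19 > μ = 1.86667, the bound 28/285 is < 1 and informative.)

P[X ≥ 19] ≤ 28/285 ≈ 0.09825.


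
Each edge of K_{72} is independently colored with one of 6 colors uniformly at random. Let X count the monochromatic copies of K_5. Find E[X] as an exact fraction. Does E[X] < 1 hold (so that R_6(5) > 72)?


E[X] = C(72, 5) · 6^{1 − 10} = 13991544 · 6^{−9} = 13991544/10077696.
As a reduced fraction: E[X] = 194327/139968 ≈ 1.388.
Is E[X] < 1? NO.
Since E[X] ≥ 1, the first-moment bound is inconclusive at n = 72; it does NOT by itself certify R_6(5) > 72.

E[X] = 194327/139968 ≈ 1.388; E[X] ≥ 1; first-moment method inconclusive here.


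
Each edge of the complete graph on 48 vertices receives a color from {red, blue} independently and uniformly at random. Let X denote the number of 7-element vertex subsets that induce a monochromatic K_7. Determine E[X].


Let X = Σ_S X_S over the C(48, 7) = 73629072 subsets S of size 7, where X_S = 1 if the K_7 on S is monochromatic.
For a fixed S, the K_7 on S has C(7, 2) = 21 edges. P[all 21 edges red] = (1/2)^21, and likewise for blue, so P[monochromatic] = 2·(1/2)^21 = 2^{1 − 21} = 1/1048576.
By linearity of expectation: E[X] = C(48, 7) · 2^{1 − 21} = 73629072 · 1/1048576 = 4601817/65536.
Numerically: E[X] ≈ 70.21815.

E[X] = C(48,7)·2^(1−C(7,2)) = 4601817/65536 ≈ 70.21815.


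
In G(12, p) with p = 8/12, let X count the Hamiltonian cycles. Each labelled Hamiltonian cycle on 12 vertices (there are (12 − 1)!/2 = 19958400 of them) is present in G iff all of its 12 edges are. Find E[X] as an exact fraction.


K_12 has (12 − 1)!/2 = 19958400 labelled Hamiltonian cycles.
For each such Hamiltonian cycle H, let X_H = 1 if all 12 edges of H are present in G. Then P[X_H = 1] = p^{12} = (2/3)^{12} = 4096/531441.
Summing the indicators: E[X] = Σ_H E[X_H] = 19958400 · p^{12} = 19958400 · 4096/531441 = 1009254400/6561.
Numerically: E[X] ≈ 1.54e+05.

E[X] = 19958400 · (2/3)^{12} = 1009254400/6561 ≈ 1.54e+05.


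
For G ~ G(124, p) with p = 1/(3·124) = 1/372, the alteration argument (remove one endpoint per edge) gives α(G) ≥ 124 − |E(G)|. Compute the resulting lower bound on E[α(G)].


E[|E(G)|] = C(124, 2)·p = 7626 · (1/372) = 41/2.
E[α(G)] ≥ n − E[|E(G)|] = 124 − 41/2 = 207/2.
Numerically: ≈ 103.500.
(This is only a lower bound; the true E[α(G)] may be larger.)

E[α(G)] ≥ 207/2 ≈ 103.500.


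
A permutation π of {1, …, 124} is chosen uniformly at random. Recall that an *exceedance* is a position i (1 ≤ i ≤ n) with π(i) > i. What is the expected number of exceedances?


Write X = Σ_{i=1}^{124} X_i, where X_i = 1_{π(i) > i}.
For each fixed i, π(i) is uniform over {1, …, 124} (marginal of a uniform permutation), so P[π(i) > i] = (n − i)/n. Summing: Σ_{i=1}^{124} (n − i)/n = (0 + 1 + … + 123)/124 = 124(124 − 1)/(2·124) = (124 − 1)/2.
Hence E[X] = Σ_{i=1}^{124} (124 − i)/124 = 123/2 ≈ 61.500.

E[X] = 123/2 = 61.500.


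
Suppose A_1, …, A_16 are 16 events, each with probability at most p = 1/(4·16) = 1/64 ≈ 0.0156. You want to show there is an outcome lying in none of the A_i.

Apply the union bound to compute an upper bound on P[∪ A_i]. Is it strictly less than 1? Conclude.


Union bound: P[∪_{i=1}^{16} A_i] ≤ Σ_i P[A_i] ≤ 16·p = 16·(1/64) = 1/4.
Numerically: 1/4 ≈ 0.2500.
Is 1/4 < 1? YES.
Since P[∪ A_i] ≤ 1/4 < 1, the complement has P[∩ A_i^c] ≥ 1 − 1/4 = 3/4 > 0, so some outcome avoids every A_i.

16·p = 1/4 ≈ 0.2500; existence CERTIFIED by the union bound.


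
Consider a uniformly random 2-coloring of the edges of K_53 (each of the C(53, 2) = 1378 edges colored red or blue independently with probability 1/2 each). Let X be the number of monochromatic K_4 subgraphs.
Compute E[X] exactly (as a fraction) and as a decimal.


Let X = Σ_S X_S over the C(53, 4) = 292825 subsets S of size 4, where X_S = 1 if the K_4 on S is monochromatic.
For a fixed S, the K_4 on S has C(4, 2) = 6 edges. P[all 6 edges red] = (1/2)^6, and likewise for blue, so P[monochromatic] = 2·(1/2)^6 = 2^{1 − 6} = 1/32.
Summing: E[X] = C(53, 4) · 2^{1 − 6} = 292825 · 1/32 = 292825/32.
Numerically: E[X] ≈ 9150.78125.

E[X] = C(53,4)·2^(1−C(4,2)) = 292825/32 ≈ 9150.78125.


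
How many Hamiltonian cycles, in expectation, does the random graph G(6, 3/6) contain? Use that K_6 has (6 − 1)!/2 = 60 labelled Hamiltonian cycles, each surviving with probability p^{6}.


K_6 has (6 − 1)!/2 = 60 labelled Hamiltonian cycles.
For each such Hamiltonian cycle H, let X_H = 1 if all 6 edges of H are present in G. Then P[X_H = 1] = p^{6} = (1/2)^{6} = 1/64.
Summing the indicators: E[X] = Σ_H E[X_H] = 60 · p^{6} = 60 · 1/64 = 15/16.
Numerically: E[X] ≈ 0.9375.

E[X] = 60 · (1/2)^{6} = 15/16 ≈ 0.9375.


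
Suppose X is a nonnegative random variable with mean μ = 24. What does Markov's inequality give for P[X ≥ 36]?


μ = E[X] = 24, a = 36.
Markov: P[X ≥ 36] ≤ μ/a = (24)/36 = 2/3.
Numerically: ≈ 0.6667.
(Since a = 36 > μ = 24.0000, the bound 2/3 is < 1 and informative.)

P[X ≥ 36] ≤ 2/3 ≈ 0.6667.


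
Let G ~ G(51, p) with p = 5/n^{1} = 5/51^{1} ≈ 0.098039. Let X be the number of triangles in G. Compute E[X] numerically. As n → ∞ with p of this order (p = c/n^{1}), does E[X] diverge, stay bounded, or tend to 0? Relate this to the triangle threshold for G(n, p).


Number of potential triangles: C(51, 3) = 20825.
Each occurs with probability p³ ≈ (0.098039)³ ≈ 9.4232233e-04.
By linearity: E[X] = C(51, 3)·p³ ≈ 20825 · 9.4232233e-04 ≈ 19.62386.
Here α = 1, so p = 5/n is exactly at the triangle threshold p ~ 1/n. Asymptotically E[X] → c³/6 = 5³/6 = 125/6 ≈ 20.83333, a bounded constant. In this regime the triangle count is asymptotically Poisson(c³/6).

E[X] ≈ 19.62386; in regime p = Θ(1/n^{1}) E[X] stays bounded (at the triangle threshold p ~ 1/n).


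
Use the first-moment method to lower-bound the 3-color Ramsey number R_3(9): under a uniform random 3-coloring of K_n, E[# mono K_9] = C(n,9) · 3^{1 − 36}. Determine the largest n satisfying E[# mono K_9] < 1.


We need C(n, 9) · 3^{1 − 36} < 1, i.e. C(n, 9) < 3^{36 − 1} = 50031545098999707.
Check values of n near the boundary:
  n = 299: C(299, 9) = 46610674441390059; 46610674441390059 < 50031545098999707? YES
  n = 300: C(300, 9) = 48052241692154700; 48052241692154700 < 50031545098999707? YES
  n = 301: C(301, 9) = 49533303936090975; 49533303936090975 < 50031545098999707? YES
  n = 302: C(302, 9) = 51054804739588650; 51054804739588650 < 50031545098999707? NO
The largest n with C(n, 9) < 50031545098999707 is n = 301 (where E[X] = 16511101312030325/16677181699666569 ≈ 0.9900). Hence R_3(9) > 301, i.e. R_3(9) ≥ 302.

Largest n = 301; hence R_3(9) > 301.


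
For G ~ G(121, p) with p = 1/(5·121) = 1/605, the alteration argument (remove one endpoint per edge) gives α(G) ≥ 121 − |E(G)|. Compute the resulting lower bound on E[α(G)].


E[|E(G)|] = C(121, 2)·p = 7260 · (1/605) = 12.
E[α(G)] ≥ n − E[|E(G)|] = 121 − 12 = 109.
Numerically: ≈ 109.000000.
(This is only a lower bound; the true E[α(G)] may be larger.)

E[α(G)] ≥ 109 ≈ 109.000000.


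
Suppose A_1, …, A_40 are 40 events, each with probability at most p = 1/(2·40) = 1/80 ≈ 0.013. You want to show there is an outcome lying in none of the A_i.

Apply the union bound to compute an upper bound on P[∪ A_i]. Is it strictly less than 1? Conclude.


Union bound: P[∪_{i=1}^{40} A_i] ≤ Σ_i P[A_i] ≤ 40·p = 40·(1/80) = 1/2.
Numerically: 1/2 ≈ 0.500.
Is 1/2 < 1? YES.
Since P[∪ A_i] ≤ 1/2 < 1, the complement has P[∩ A_i^c] ≥ 1 − 1/2 = 1/2 > 0, so some outcome avoids every A_i.

40·p = 1/2 ≈ 0.500; existence CERTIFIED by the union bound.


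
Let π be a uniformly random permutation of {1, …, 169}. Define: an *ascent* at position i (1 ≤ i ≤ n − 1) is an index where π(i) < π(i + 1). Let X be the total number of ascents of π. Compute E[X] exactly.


Write X = Σ X_I over i = 1, …, 168, with X_I the indicator of one ascent.
There are 168 indicators.
For each fixed i, the pair (π(i), π(i+1)) is a uniformly random ordered pair of distinct values from {1, …, 169}; by symmetry P[π(i) < π(i+1)] = 1/2.
By linearity: E[X] = 168 · (1/2) = (169 − 1) · (1/2) = 84 ≈ 84.000.

E[X] = 84 = 84.000.


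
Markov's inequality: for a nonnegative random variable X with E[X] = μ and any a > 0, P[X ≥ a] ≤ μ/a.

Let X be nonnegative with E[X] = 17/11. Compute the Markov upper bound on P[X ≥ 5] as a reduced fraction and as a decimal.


μ = E[X] = 17/11, a = 5.
Markov: P[X ≥ 5] ≤ μ/a = (17/11)/5 = 17/55.
Numerically: ≈ 0.309091.
(Since a = 5 > μ = 1.545455, the bound 17/55 is < 1 and informative.)

P[X ≥ 5] ≤ 17/55 ≈ 0.309091.


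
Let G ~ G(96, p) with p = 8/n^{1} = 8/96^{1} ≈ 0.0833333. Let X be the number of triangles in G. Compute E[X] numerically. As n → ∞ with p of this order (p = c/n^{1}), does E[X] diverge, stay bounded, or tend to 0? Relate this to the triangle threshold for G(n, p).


Number of potential triangles: C(96, 3) = 142880.
Each occurs with probability p³ ≈ (0.0833333)³ ≈ 5.78703704e-04.
By linearity: E[X] = C(96, 3)·p³ ≈ 142880 · 5.78703704e-04 ≈ 82.685185.
Here α = 1, so p = 8/n is exactly at the triangle threshold p ~ 1/n. Asymptotically E[X] → c³/6 = 8³/6 = 256/3 ≈ 85.333333, a bounded constant. In this regime the triangle count is asymptotically Poisson(c³/6).

E[X] ≈ 82.685185; in regime p = Θ(1/n^{1}) E[X] stays bounded (at the triangle threshold p ~ 1/n).


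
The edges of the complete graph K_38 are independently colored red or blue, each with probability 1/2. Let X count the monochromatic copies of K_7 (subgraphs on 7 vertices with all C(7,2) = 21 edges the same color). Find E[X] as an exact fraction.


Let X = Σ_S X_S over the C(38, 7) = 12620256 subsets S of size 7, where X_S = 1 if the K_7 on S is monochromatic.
For a fixed S, the K_7 on S has C(7, 2) = 21 edges. P[all 21 edges red] = (1/2)^21, and likewise for blue, so P[monochromatic] = 2·(1/2)^21 = 2^{1 − 21} = 1/1048576.
By linearity of expectation: E[X] = C(38, 7) · 2^{1 − 21} = 12620256 · 1/1048576 = 394383/32768.
Numerically: E[X] ≈ 12.035614.

E[X] = C(38,7)·2^(1−C(7,2)) = 394383/32768 ≈ 12.035614.


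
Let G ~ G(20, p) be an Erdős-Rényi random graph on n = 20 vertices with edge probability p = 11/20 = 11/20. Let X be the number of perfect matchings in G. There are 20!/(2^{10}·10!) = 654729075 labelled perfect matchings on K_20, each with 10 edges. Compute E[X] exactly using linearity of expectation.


K_20 has 20!/(2^{10}·10!) = 654729075 labelled perfect matchings.
For each such perfect matching H, let X_H = 1 if all 10 edges of H are present in G. Then P[X_H = 1] = p^{10} = (11/20)^{10} = 25937424601/10240000000000.
By linearity: E[X] = Σ_H E[X_H] = 654729075 · p^{10} = 654729075 · 25937424601/10240000000000 = 679279440675798963/409600000000.
Numerically: E[X] ≈ 1.6584e+06.

E[X] = 654729075 · (11/20)^{10} = 679279440675798963/409600000000 ≈ 1.6584e+06.


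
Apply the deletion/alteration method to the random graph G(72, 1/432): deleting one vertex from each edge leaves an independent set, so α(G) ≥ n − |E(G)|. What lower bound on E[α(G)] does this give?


E[|E(G)|] = C(72, 2)·p = 2556 · (1/432) = 71/12.
E[α(G)] ≥ n − E[|E(G)|] = 72 − 71/12 = 793/12.
Numerically: ≈ 66.083.
(This is only a lower bound; the true E[α(G)] may be larger.)

E[α(G)] ≥ 793/12 ≈ 66.083.


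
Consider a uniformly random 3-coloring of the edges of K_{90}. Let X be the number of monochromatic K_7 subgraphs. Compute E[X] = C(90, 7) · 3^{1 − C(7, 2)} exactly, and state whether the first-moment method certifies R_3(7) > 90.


E[X] = C(90, 7) · 3^{1 − 21} = 7471375560 · 3^{−20} = 7471375560/3486784401.
As a reduced fraction: E[X] = 830152840/387420489 ≈ 2.1428.
Is E[X] < 1? NO.
Since E[X] ≥ 1, the first-moment bound is inconclusive at n = 90; it does NOT by itself certify R_3(7) > 90.

E[X] = 830152840/387420489 ≈ 2.1428; E[X] ≥ 1; first-moment method inconclusive here.


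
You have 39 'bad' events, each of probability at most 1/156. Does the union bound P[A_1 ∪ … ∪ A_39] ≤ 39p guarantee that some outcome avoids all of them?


Union bound: P[∪_{i=1}^{39} A_i] ≤ Σ_i P[A_i] ≤ 39·p = 39·(1/156) = 1/4.
Numerically: 1/4 ≈ 0.250.
Is 1/4 < 1? YES.
Since P[∪ A_i] ≤ 1/4 < 1, the complement has P[∩ A_i^c] ≥ 1 − 1/4 = 3/4 > 0, so some outcome avoids every A_i.

39·p = 1/4 ≈ 0.250; existence CERTIFIED by the union bound.


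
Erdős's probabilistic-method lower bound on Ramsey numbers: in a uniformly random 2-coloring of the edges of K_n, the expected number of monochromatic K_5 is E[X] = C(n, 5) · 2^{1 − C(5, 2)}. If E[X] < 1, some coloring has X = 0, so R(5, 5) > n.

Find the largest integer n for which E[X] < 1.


We need C(n, 5) · 2^{1 − 10} < 1, i.e. C(n, 5) < 2^{10 − 1} = 512.
Check values of n near the boundary:
  n = 6: C(6, 5) = 6; 6 < 512? YES
  n = 7: C(7, 5) = 21; 21 < 512? YES
  n = 8: C(8, 5) = 56; 56 < 512? YES
  n = 9: C(9, 5) = 126; 126 < 512? YES
  n = 10: C(10, 5) = 252; 252 < 512? YES
  n = 11: C(11, 5) = 462; 462 < 512? YES
  n = 12: C(12, 5) = 792; 792 < 512? NO
The largest n with C(n, 5) < 512 is n = 11 (where E[X] = 231/256 ≈ 0.9023). Hence R(5, 5) > 11, i.e. R(5, 5) ≥ 12.

Largest n = 11; hence R(5, 5) > 11.


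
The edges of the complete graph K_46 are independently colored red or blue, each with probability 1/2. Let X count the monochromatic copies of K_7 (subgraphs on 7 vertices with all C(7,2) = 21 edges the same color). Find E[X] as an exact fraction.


Let X = Σ_S X_S over the C(46, 7) = 53524680 subsets S of size 7, where X_S = 1 if the K_7 on S is monochromatic.
For a fixed S, the K_7 on S has C(7, 2) = 21 edges. P[all 21 edges red] = (1/2)^21, and likewise for blue, so P[monochromatic] = 2·(1/2)^21 = 2^{1 − 21} = 1/1048576.
Summing: E[X] = C(46, 7) · 2^{1 − 21} = 53524680 · 1/1048576 = 6690585/131072.
Numerically: E[X] ≈ 51.045113.

E[X] = C(46,7)·2^(1−C(7,2)) = 6690585/131072 ≈ 51.045113.


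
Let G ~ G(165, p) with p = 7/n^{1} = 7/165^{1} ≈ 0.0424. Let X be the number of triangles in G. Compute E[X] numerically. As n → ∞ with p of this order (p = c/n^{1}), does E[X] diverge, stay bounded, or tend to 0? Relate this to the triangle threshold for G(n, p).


Number of potential triangles: C(165, 3) = 735130.
Each occurs with probability p³ ≈ (0.0424)³ ≈ 7.63558e-05.
By linearity: E[X] = C(165, 3)·p³ ≈ 735130 · 7.63558e-05 ≈ 56.131.
Here α = 1, so p = 7/n is exactly at the triangle threshold p ~ 1/n. Asymptotically E[X] → c³/6 = 7³/6 = 343/6 ≈ 57.167, a bounded constant. In this regime the triangle count is asymptotically Poisson(c³/6).

E[X] ≈ 56.131; in regime p = Θ(1/n^{1}) E[X] stays bounded (at the triangle threshold p ~ 1/n).


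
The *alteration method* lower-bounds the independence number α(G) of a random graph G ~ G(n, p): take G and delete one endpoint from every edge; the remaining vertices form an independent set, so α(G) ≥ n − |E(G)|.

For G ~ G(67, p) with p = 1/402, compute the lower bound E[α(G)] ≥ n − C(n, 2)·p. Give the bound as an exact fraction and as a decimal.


E[|E(G)|] = C(67, 2)·p = 2211 · (1/402) = 11/2.
E[α(G)] ≥ n − E[|E(G)|] = 67 − 11/2 = 123/2.
Numerically: ≈ 61.5000.
(This is only a lower bound; the true E[α(G)] may be larger.)

E[α(G)] ≥ 123/2 ≈ 61.5000.


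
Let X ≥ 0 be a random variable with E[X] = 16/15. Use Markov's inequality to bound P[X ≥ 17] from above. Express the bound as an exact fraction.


μ = E[X] = 16/15, a = 17.
Markov: P[X ≥ 17] ≤ μ/a = (16/15)/17 = 16/255.
Numerically: ≈ 0.063.
(Since a = 17 > μ = 1.067, the bound 16/255 is < 1 and informative.)

P[X ≥ 17] ≤ 16/255 ≈ 0.063.


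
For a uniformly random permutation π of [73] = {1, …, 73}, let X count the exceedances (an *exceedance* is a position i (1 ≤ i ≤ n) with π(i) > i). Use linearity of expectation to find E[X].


Write X = Σ_{i=1}^{73} X_i, where X_i = 1_{π(i) > i}.
For each fixed i, π(i) is uniform over {1, …, 73} (marginal of a uniform permutation), so P[π(i) > i] = (n − i)/n. Summing: Σ_{i=1}^{73} (n − i)/n = (0 + 1 + … + 72)/73 = 73(73 − 1)/(2·73) = (73 − 1)/2.
Hence E[X] = Σ_{i=1}^{73} (73 − i)/73 = 36 ≈ 36.000000.

E[X] = 36 = 36.000000.


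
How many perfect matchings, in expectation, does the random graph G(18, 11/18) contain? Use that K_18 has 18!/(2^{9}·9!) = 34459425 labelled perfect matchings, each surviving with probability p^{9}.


K_18 has 18!/(2^{9}·9!) = 34459425 labelled perfect matchings.
For each such perfect matching H, let X_H = 1 if all 9 edges of H are present in G. Then P[X_H = 1] = p^{9} = (11/18)^{9} = 2357947691/198359290368.
By linearity: E[X] = Σ_H E[X_H] = 34459425 · p^{9} = 34459425 · 2357947691/198359290368 = 1003129896443675/2448880128.
Numerically: E[X] ≈ 4.0963e+05.

E[X] = 34459425 · (11/18)^{9} = 1003129896443675/2448880128 ≈ 4.0963e+05.


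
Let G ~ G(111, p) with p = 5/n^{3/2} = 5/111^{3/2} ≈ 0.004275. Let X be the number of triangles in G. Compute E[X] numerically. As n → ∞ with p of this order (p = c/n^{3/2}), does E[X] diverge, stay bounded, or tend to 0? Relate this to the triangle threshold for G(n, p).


Number of potential triangles: C(111, 3) = 221815.
Each occurs with probability p³ ≈ (0.004275)³ ≈ 7.815497e-08.
By linearity: E[X] = C(111, 3)·p³ ≈ 221815 · 7.815497e-08 ≈ 0.0173.
Since α = 3/2 > 1, p = c/n^{3/2} = o(1/n) is below the triangle threshold p ~ 1/n. Asymptotically E[X] ~ (c³/6)·n^{3(1−α)} = (5³/6)·n^{-1.5} → 0, so by Markov's inequality G has no triangles w.h.p.

E[X] ≈ 0.0173; in regime p = Θ(1/n^{3/2}) E[X] tends to 0 (below the triangle threshold p ~ 1/n).


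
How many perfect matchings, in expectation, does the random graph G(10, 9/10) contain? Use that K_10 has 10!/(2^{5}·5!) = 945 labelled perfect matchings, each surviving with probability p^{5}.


K_10 has 10!/(2^{5}·5!) = 945 labelled perfect matchings.
For each such perfect matching H, let X_H = 1 if all 5 edges of H are present in G. Then P[X_H = 1] = p^{5} = (9/10)^{5} = 59049/100000.
By linearity: E[X] = Σ_H E[X_H] = 945 · p^{5} = 945 · 59049/100000 = 11160261/20000.
Numerically: E[X] ≈ 558.013.

E[X] = 945 · (9/10)^{5} = 11160261/20000 ≈ 558.013.


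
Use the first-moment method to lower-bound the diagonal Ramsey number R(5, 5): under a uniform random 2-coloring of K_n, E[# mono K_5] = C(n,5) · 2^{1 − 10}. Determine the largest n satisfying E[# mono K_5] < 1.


We need C(n, 5) · 2^{1 − 10} < 1, i.e. C(n, 5) < 2^{10 − 1} = 512.
Check values of n near the boundary:
  n = 9: C(9, 5) = 126; 126 < 512? YES
  n = 10: C(10, 5) = 252; 252 < 512? YES
  n = 11: C(11, 5) = 462; 462 < 512? YES
  n = 12: C(12, 5) = 792; 792 < 512? NO
  n = 13: C(13, 5) = 1287; 1287 < 512? NO
  n = 14: C(14, 5) = 2002; 2002 < 512? NO
The largest n with C(n, 5) < 512 is n = 11 (where E[X] = 231/256 ≈ 0.9023438). Hence R(5, 5) > 11, i.e. R(5, 5) ≥ 12.

Largest n = 11; hence R(5, 5) > 11.


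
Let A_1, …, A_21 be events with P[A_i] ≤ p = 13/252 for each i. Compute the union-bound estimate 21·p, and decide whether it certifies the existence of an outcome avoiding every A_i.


Union bound: P[∪_{i=1}^{21} A_i] ≤ Σ_i P[A_i] ≤ 21·p = 21·(13/252) = 13/12.
Numerically: 13/12 ≈ 1.0833333.
Is 13/12 < 1? NO.
Since the bound 13/12 is ≥ 1, the union bound is uninformative here; it does NOT by itself certify existence.

21·p = 13/12 ≈ 1.0833333; existence NOT certified by the union bound.
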